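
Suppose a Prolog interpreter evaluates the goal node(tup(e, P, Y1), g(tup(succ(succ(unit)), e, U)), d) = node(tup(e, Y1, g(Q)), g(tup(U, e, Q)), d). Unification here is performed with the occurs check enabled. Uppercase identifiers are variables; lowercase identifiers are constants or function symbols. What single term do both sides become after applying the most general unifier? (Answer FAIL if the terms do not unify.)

node(tup(e, g(succ(succ(unit))), g(succ(succ(unit)))), g(tup(succ(succ(unit)), e, succ(succ(unit)))), d)

Decompose node/3: tup(e, P, Y1) = tup(e, Y1, g(Q)),  g(tup(succ(succ(unit)), e, U)) = g(tup(U, e, Q)),  d = d.
Decompose tup/3: e = e,  P = Y1,  Y1 = g(Q).
Delete trivial equation e = e.
Bind P := Y1; no other remaining equation mentions P.
Bind Y1 := g(Q); no other remaining equation mentions Y1. Substituting into the earlier binding gives P := g(Q).
Decompose g/1: tup(succ(succ(unit)), e, U) = tup(U, e, Q).
Decompose tup/3: succ(succ(unit)) = U,  e = e,  U = Q.
Bind U := succ(succ(unit)); substituting into the one remaining equation that mentions U gives: succ(succ(unit)) = Q.
Delete trivial equation e = e.
Bind Q := succ(succ(unit)); no other remaining equation mentions Q. Substituting into the earlier bindings gives P := g(succ(succ(unit))), Y1 := g(succ(succ(unit))).
Delete trivial equation d = d.
Applying the MGU to either side gives node(tup(e, g(succ(succ(unit))), g(succ(succ(unit)))), g(tup(succ(succ(unit)), e, succ(succ(unit)))), d).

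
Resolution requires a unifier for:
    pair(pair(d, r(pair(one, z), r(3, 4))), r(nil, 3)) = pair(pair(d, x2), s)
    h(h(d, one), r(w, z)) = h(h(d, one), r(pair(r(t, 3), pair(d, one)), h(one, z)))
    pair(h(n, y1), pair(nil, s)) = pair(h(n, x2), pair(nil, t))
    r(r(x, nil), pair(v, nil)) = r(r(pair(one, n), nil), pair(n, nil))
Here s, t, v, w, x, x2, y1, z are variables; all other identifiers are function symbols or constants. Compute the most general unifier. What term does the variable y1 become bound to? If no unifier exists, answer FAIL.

FAIL

Decompose pair/2: pair(d, r(pair(one, z), r(3, 4))) = pair(d, x2),  r(nil, 3) = s.
Decompose pair/2: d = d,  r(pair(one, z), r(3, 4)) = x2.
Delete trivial equation d = d.
Bind x2 := r(pair(one, z), r(3, 4)); substituting into the one remaining equation that mentions x2 gives: pair(h(n, y1), pair(nil, s)) = pair(h(n, r(pair(one, z), r(3, 4))), pair(nil, t)).
Bind s := r(nil, 3); substituting into the one remaining equation that mentions s gives: pair(h(n, y1), pair(nil, r(nil, 3))) = pair(h(n, r(pair(one, z), r(3, 4))), pair(nil, t)).
Decompose h/2: h(d, one) = h(d, one),  r(w, z) = r(pair(r(t, 3), pair(d, one)), h(one, z)).
Delete trivial equation h(d, one) = h(d, one).
Decompose r/2: w = pair(r(t, 3), pair(d, one)),  z = h(one, z).
Bind w := pair(r(t, 3), pair(d, one)); no other remaining equation mentions w.
Occurs check fails: z occurs in h(one, z); the equation z = h(one, z) has no finite solution.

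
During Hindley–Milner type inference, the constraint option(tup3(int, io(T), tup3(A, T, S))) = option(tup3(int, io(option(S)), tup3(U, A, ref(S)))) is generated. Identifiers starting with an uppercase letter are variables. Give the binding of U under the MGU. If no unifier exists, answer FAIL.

FAIL

Decompose option/1: tup3(int, io(T), tup3(A, T, S)) = tup3(int, io(option(S)), tup3(U, A, ref(S))).
Decompose tup3/3: int = int,  io(T) = io(option(S)),  tup3(A, T, S) = tup3(U, A, ref(S)).
Delete trivial equation int = int.
Decompose io/1: T = option(S).
Bind T := option(S); substituting into the remaining equation gives: tup3(A, option(S), S) = tup3(U, A, ref(S)).
Decompose tup3/3: A = U,  option(S) = A,  S = ref(S).
Bind A := U; substituting into the one remaining equation that mentions A gives: option(S) = U.
Bind U := option(S); no other remaining equation mentions U. Substituting into the earlier binding gives A := option(S).
Occurs check fails: S occurs in ref(S); the equation S = ref(S) has no finite solution.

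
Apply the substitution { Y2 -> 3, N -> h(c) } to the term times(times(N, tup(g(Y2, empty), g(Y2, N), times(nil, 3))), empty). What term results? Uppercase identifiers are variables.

times(times(h(c), tup(g(3, empty), g(3, h(c)), times(nil, 3))), empty)

Replace each occurrence of Y2 with 3.
Replace each occurrence of N with h(c).
Result: times(times(h(c), tup(g(3, empty), g(3, h(c)), times(nil, 3))), empty).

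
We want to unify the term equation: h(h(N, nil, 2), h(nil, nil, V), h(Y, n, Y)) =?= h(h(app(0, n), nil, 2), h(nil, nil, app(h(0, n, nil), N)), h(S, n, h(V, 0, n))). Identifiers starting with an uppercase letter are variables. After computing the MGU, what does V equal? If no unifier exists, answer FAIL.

app(h(0, n, nil), app(0, n))

Decompose h/3: h(N, nil, 2) =?= h(app(0, n), nil, 2),  h(nil, nil, V) =?= h(nil, nil, app(h(0, n, nil), N)),  h(Y, n, Y) =?= h(S, n, h(V, 0, n)).
Decompose h/3: N =?= app(0, n),  nil =?= nil,  2 =?= 2.
Bind N := app(0, n); substituting into the one remaining equation that mentions N gives: h(nil, nil, V) =?= h(nil, nil, app(h(0, n, nil), app(0, n))).
Delete trivial equation nil =?= nil.
Delete trivial equation 2 =?= 2.
Decompose h/3: nil =?= nil,  nil =?= nil,  V =?= app(h(0, n, nil), app(0, n)).
Delete trivial equation nil =?= nil.
Delete trivial equation nil =?= nil.
Bind V := app(h(0, n, nil), app(0, n)); substituting into the remaining equation gives: h(Y, n, Y) =?= h(S, n, h(app(h(0, n, nil), app(0, n)), 0, n)).
Decompose h/3: Y =?= S,  n =?= n,  Y =?= h(app(h(0, n, nil), app(0, n)), 0, n).
Bind Y := S; substituting into the one remaining equation that mentions Y gives: S =?= h(app(h(0, n, nil), app(0, n)), 0, n).
Delete trivial equation n =?= n.
Bind S := h(app(h(0, n, nil), app(0, n)), 0, n). Substituting into the earlier binding gives Y := h(app(h(0, n, nil), app(0, n)), 0, n).
MGU = { N := app(0, n), V := app(h(0, n, nil), app(0, n)), Y := h(app(h(0, n, nil), app(0, n)), 0, n), S := h(app(h(0, n, nil), app(0, n)), 0, n) }, so V := app(h(0, n, nil), app(0, n)).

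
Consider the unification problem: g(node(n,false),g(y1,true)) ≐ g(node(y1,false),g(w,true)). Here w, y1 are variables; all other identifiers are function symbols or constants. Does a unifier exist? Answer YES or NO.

Decompose g/2: node(n,false) ≐ node(y1,false),  g(y1,true) ≐ g(w,true).
Decompose node/2: n ≐ y1,  false ≐ false.
Bind y1 := n; substituting into the one remaining equation that mentions y1 gives: g(n,true) ≐ g(w,true).
Delete trivial equation false ≐ false.
Decompose g/2: n ≐ w,  true ≐ true.
Bind w := n; no other remaining equation mentions w.
Delete trivial equation true ≐ true.
No equations remain and no clash or occurs-check failure arose, so a unifier exists.

YES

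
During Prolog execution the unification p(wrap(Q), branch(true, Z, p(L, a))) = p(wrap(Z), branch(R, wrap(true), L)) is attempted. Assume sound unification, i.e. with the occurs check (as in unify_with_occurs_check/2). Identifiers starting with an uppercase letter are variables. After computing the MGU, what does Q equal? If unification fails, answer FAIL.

FAIL

Decompose p/2: wrap(Q) = wrap(Z),  branch(true, Z, p(L, a)) = branch(R, wrap(true), L).
Decompose wrap/1: Q = Z.
Bind Q := Z; no other remaining equation mentions Q.
Decompose branch/3: true = R,  Z = wrap(true),  p(L, a) = L.
Bind R := true; no other remaining equation mentions R.
Bind Z := wrap(true); no other remaining equation mentions Z. Substituting into the earlier binding gives Q := wrap(true).
Occurs check fails: L occurs in p(L, a); the equation L = p(L, a) has no finite solution.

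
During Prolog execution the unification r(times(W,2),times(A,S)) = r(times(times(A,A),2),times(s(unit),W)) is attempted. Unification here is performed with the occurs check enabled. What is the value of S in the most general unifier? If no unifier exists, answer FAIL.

Decompose r/2: times(W,2) = times(times(A,A),2),  times(A,S) = times(s(unit),W).
Decompose times/2: W = times(A,A),  2 = 2.
Bind W := times(A,A); substituting into the one remaining equation that mentions W gives: times(A,S) = times(s(unit),times(A,A)).
Delete trivial equation 2 = 2.
Decompose times/2: A = s(unit),  S = times(A,A).
Bind A := s(unit); substituting into the remaining equation gives: S = times(s(unit),s(unit)). Substituting into the earlier binding gives W := times(s(unit),s(unit)).
Bind S := times(s(unit),s(unit)).
MGU = { W ↦ times(s(unit),s(unit)), A ↦ s(unit), S ↦ times(s(unit),s(unit)) }, so S ↦ times(s(unit),s(unit)).

times(s(unit),s(unit))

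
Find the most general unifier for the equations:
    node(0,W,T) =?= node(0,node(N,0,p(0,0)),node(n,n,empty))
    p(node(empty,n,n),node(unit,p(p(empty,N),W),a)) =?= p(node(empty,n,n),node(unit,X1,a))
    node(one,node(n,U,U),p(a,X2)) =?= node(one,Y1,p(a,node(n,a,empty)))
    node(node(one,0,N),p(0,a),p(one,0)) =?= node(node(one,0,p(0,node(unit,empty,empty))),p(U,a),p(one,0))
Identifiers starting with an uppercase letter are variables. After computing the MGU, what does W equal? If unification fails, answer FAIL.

node(p(0,node(unit,empty,empty)),0,p(0,0))

Decompose node/3: 0 =?= 0,  W =?= node(N,0,p(0,0)),  T =?= node(n,n,empty).
Delete trivial equation 0 =?= 0.
Bind W := node(N,0,p(0,0)); substituting into the one remaining equation that mentions W gives: p(node(empty,n,n),node(unit,p(p(empty,N),node(N,0,p(0,0))),a)) =?= p(node(empty,n,n),node(unit,X1,a)).
Bind T := node(n,n,empty); no other remaining equation mentions T.
Decompose p/2: node(empty,n,n) =?= node(empty,n,n),  node(unit,p(p(empty,N),node(N,0,p(0,0))),a) =?= node(unit,X1,a).
Delete trivial equation node(empty,n,n) =?= node(empty,n,n).
Decompose node/3: unit =?= unit,  p(p(empty,N),node(N,0,p(0,0))) =?= X1,  a =?= a.
Delete trivial equation unit =?= unit.
Bind X1 := p(p(empty,N),node(N,0,p(0,0))); no other remaining equation mentions X1.
Delete trivial equation a =?= a.
Decompose node/3: one =?= one,  node(n,U,U) =?= Y1,  p(a,X2) =?= p(a,node(n,a,empty)).
Delete trivial equation one =?= one.
Bind Y1 := node(n,U,U); no other remaining equation mentions Y1.
Decompose p/2: a =?= a,  X2 =?= node(n,a,empty).
Delete trivial equation a =?= a.
Bind X2 := node(n,a,empty); no other remaining equation mentions X2.
Decompose node/3: node(one,0,N) =?= node(one,0,p(0,node(unit,empty,empty))),  p(0,a) =?= p(U,a),  p(one,0) =?= p(one,0).
Decompose node/3: one =?= one,  0 =?= 0,  N =?= p(0,node(unit,empty,empty)).
Delete trivial equation one =?= one.
Delete trivial equation 0 =?= 0.
Bind N := p(0,node(unit,empty,empty)); no other remaining equation mentions N. Substituting into the earlier bindings gives W := node(p(0,node(unit,empty,empty)),0,p(0,0)), X1 := p(p(empty,p(0,node(unit,empty,empty))),node(p(0,node(unit,empty,empty)),0,p(0,0))).
Decompose p/2: 0 =?= U,  a =?= a.
Bind U := 0; no other remaining equation mentions U. Substituting into the earlier binding gives Y1 := node(n,0,0).
Delete trivial equation a =?= a.
Delete trivial equation p(one,0) =?= p(one,0).
MGU = { W := node(p(0,node(unit,empty,empty)),0,p(0,0)), T := node(n,n,empty), X1 := p(p(empty,p(0,node(unit,empty,empty))),node(p(0,node(unit,empty,empty)),0,p(0,0))), Y1 := node(n,0,0), X2 := node(n,a,empty), N := p(0,node(unit,empty,empty)), U := 0 }, so W := node(p(0,node(unit,empty,empty)),0,p(0,0)).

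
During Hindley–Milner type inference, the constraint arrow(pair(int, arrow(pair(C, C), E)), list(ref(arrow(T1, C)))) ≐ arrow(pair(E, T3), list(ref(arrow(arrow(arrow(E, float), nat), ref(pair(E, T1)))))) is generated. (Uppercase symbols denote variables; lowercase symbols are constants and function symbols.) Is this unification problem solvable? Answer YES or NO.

YES

Decompose arrow/2: pair(int, arrow(pair(C, C), E)) ≐ pair(E, T3),  list(ref(arrow(T1, C))) ≐ list(ref(arrow(arrow(arrow(E, float), nat), ref(pair(E, T1))))).
Decompose pair/2: int ≐ E,  arrow(pair(C, C), E) ≐ T3.
Bind E := int; substituting into the remaining equations gives: arrow(pair(C, C), int) ≐ T3,  list(ref(arrow(T1, C))) ≐ list(ref(arrow(arrow(arrow(int, float), nat), ref(pair(int, T1))))).
Bind T3 := arrow(pair(C, C), int); no other remaining equation mentions T3.
Decompose list/1: ref(arrow(T1, C)) ≐ ref(arrow(arrow(arrow(int, float), nat), ref(pair(int, T1)))).
Decompose ref/1: arrow(T1, C) ≐ arrow(arrow(arrow(int, float), nat), ref(pair(int, T1))).
Decompose arrow/2: T1 ≐ arrow(arrow(int, float), nat),  C ≐ ref(pair(int, T1)).
Bind T1 := arrow(arrow(int, float), nat); substituting into the remaining equation gives: C ≐ ref(pair(int, arrow(arrow(int, float), nat))).
Bind C := ref(pair(int, arrow(arrow(int, float), nat))). Substituting into the earlier binding gives T3 := arrow(pair(ref(pair(int, arrow(arrow(int, float), nat))), ref(pair(int, arrow(arrow(int, float), nat)))), int).
No equations remain and no clash or occurs-check failure arose, so a unifier exists.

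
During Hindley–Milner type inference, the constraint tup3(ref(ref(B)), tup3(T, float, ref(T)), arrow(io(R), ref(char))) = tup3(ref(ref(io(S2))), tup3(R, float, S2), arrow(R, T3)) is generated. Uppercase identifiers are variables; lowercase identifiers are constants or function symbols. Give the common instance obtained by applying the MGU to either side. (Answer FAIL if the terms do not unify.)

FAIL

Decompose tup3/3: ref(ref(B)) = ref(ref(io(S2))),  tup3(T, float, ref(T)) = tup3(R, float, S2),  arrow(io(R), ref(char)) = arrow(R, T3).
Decompose ref/1: ref(B) = ref(io(S2)).
Decompose ref/1: B = io(S2).
Bind B := io(S2); no other remaining equation mentions B.
Decompose tup3/3: T = R,  float = float,  ref(T) = S2.
Bind T := R; substituting into the one remaining equation that mentions T gives: ref(R) = S2.
Delete trivial equation float = float.
Bind S2 := ref(R); no other remaining equation mentions S2. Substituting into the earlier binding gives B := io(ref(R)).
Decompose arrow/2: io(R) = R,  ref(char) = T3.
Occurs check fails: R occurs in io(R); the equation R = io(R) has no finite solution.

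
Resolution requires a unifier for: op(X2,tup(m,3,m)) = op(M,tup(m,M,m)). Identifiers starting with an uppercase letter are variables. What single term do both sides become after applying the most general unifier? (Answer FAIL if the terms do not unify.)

Decompose op/2: X2 = M,  tup(m,3,m) = tup(m,M,m).
Bind X2 := M; no other remaining equation mentions X2.
Decompose tup/3: m = m,  3 = M,  m = m.
Delete trivial equation m = m.
Bind M := 3; no other remaining equation mentions M. Substituting into the earlier binding gives X2 := 3.
Delete trivial equation m = m.
Applying the MGU to either side gives op(3,tup(m,3,m)).

op(3,tup(m,3,m))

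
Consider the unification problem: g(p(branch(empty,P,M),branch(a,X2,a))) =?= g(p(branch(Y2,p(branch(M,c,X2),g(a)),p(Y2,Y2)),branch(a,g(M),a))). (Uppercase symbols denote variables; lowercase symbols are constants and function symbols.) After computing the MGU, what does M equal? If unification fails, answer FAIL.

Decompose g/1: p(branch(empty,P,M),branch(a,X2,a)) =?= p(branch(Y2,p(branch(M,c,X2),g(a)),p(Y2,Y2)),branch(a,g(M),a)).
Decompose p/2: branch(empty,P,M) =?= branch(Y2,p(branch(M,c,X2),g(a)),p(Y2,Y2)),  branch(a,X2,a) =?= branch(a,g(M),a).
Decompose branch/3: empty =?= Y2,  P =?= p(branch(M,c,X2),g(a)),  M =?= p(Y2,Y2).
Bind Y2 := empty; substituting into the one remaining equation that mentions Y2 gives: M =?= p(empty,empty).
Bind P := p(branch(M,c,X2),g(a)); no other remaining equation mentions P.
Bind M := p(empty,empty); substituting into the remaining equation gives: branch(a,X2,a) =?= branch(a,g(p(empty,empty)),a). Substituting into the earlier binding gives P := p(branch(p(empty,empty),c,X2),g(a)).
Decompose branch/3: a =?= a,  X2 =?= g(p(empty,empty)),  a =?= a.
Delete trivial equation a =?= a.
Bind X2 := g(p(empty,empty)); no other remaining equation mentions X2. Substituting into the earlier binding gives P := p(branch(p(empty,empty),c,g(p(empty,empty))),g(a)).
Delete trivial equation a =?= a.
MGU = { Y2 := empty, P := p(branch(p(empty,empty),c,g(p(empty,empty))),g(a)), M := p(empty,empty), X2 := g(p(empty,empty)) }, so M := p(empty,empty).

p(empty,empty)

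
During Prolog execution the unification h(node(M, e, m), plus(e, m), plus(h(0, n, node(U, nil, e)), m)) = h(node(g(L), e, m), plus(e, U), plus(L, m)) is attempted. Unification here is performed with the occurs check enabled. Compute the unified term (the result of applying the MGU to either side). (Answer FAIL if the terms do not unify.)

h(node(g(h(0, n, node(m, nil, e))), e, m), plus(e, m), plus(h(0, n, node(m, nil, e)), m))

Decompose h/3: node(M, e, m) = node(g(L), e, m),  plus(e, m) = plus(e, U),  plus(h(0, n, node(U, nil, e)), m) = plus(L, m).
Decompose node/3: M = g(L),  e = e,  m = m.
Bind M := g(L); no other remaining equation mentions M.
Delete trivial equation e = e.
Delete trivial equation m = m.
Decompose plus/2: e = e,  m = U.
Delete trivial equation e = e.
Bind U := m; substituting into the remaining equation gives: plus(h(0, n, node(m, nil, e)), m) = plus(L, m).
Decompose plus/2: h(0, n, node(m, nil, e)) = L,  m = m.
Bind L := h(0, n, node(m, nil, e)); no other remaining equation mentions L. Substituting into the earlier binding gives M := g(h(0, n, node(m, nil, e))).
Delete trivial equation m = m.
Applying the MGU to either side gives h(node(g(h(0, n, node(m, nil, e))), e, m), plus(e, m), plus(h(0, n, node(m, nil, e)), m)).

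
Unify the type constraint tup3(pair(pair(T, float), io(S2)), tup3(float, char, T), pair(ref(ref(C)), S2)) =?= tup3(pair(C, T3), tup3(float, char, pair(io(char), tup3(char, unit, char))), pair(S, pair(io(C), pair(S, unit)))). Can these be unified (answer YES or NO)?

Decompose tup3/3: pair(pair(T, float), io(S2)) =?= pair(C, T3),  tup3(float, char, T) =?= tup3(float, char, pair(io(char), tup3(char, unit, char))),  pair(ref(ref(C)), S2) =?= pair(S, pair(io(C), pair(S, unit))).
Decompose pair/2: pair(T, float) =?= C,  io(S2) =?= T3.
Bind C := pair(T, float); substituting into the one remaining equation that mentions C gives: pair(ref(ref(pair(T, float))), S2) =?= pair(S, pair(io(pair(T, float)), pair(S, unit))).
Bind T3 := io(S2); no other remaining equation mentions T3.
Decompose tup3/3: float =?= float,  char =?= char,  T =?= pair(io(char), tup3(char, unit, char)).
Delete trivial equation float =?= float.
Delete trivial equation char =?= char.
Bind T := pair(io(char), tup3(char, unit, char)); substituting into the remaining equation gives: pair(ref(ref(pair(pair(io(char), tup3(char, unit, char)), float))), S2) =?= pair(S, pair(io(pair(pair(io(char), tup3(char, unit, char)), float)), pair(S, unit))). Substituting into the earlier binding gives C := pair(pair(io(char), tup3(char, unit, char)), float).
Decompose pair/2: ref(ref(pair(pair(io(char), tup3(char, unit, char)), float))) =?= S,  S2 =?= pair(io(pair(pair(io(char), tup3(char, unit, char)), float)), pair(S, unit)).
Bind S := ref(ref(pair(pair(io(char), tup3(char, unit, char)), float))); substituting into the remaining equation gives: S2 =?= pair(io(pair(pair(io(char), tup3(char, unit, char)), float)), pair(ref(ref(pair(pair(io(char), tup3(char, unit, char)), float))), unit)).
Bind S2 := pair(io(pair(pair(io(char), tup3(char, unit, char)), float)), pair(ref(ref(pair(pair(io(char), tup3(char, unit, char)), float))), unit)). Substituting into the earlier binding gives T3 := io(pair(io(pair(pair(io(char), tup3(char, unit, char)), float)), pair(ref(ref(pair(pair(io(char), tup3(char, unit, char)), float))), unit))).
No equations remain and no clash or occurs-check failure arose, so a unifier exists.

YES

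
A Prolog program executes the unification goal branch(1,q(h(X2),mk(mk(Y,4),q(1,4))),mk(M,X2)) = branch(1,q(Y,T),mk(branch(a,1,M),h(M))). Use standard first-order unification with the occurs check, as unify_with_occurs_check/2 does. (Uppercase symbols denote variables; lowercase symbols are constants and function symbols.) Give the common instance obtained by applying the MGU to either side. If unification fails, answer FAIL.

Decompose branch/3: 1 = 1,  q(h(X2),mk(mk(Y,4),q(1,4))) = q(Y,T),  mk(M,X2) = mk(branch(a,1,M),h(M)).
Delete trivial equation 1 = 1.
Decompose q/2: h(X2) = Y,  mk(mk(Y,4),q(1,4)) = T.
Bind Y := h(X2); substituting into the one remaining equation that mentions Y gives: mk(mk(h(X2),4),q(1,4)) = T.
Bind T := mk(mk(h(X2),4),q(1,4)); no other remaining equation mentions T.
Decompose mk/2: M = branch(a,1,M),  X2 = h(M).
Occurs check fails: M occurs in branch(a,1,M); the equation M = branch(a,1,M) has no finite solution.

FAIL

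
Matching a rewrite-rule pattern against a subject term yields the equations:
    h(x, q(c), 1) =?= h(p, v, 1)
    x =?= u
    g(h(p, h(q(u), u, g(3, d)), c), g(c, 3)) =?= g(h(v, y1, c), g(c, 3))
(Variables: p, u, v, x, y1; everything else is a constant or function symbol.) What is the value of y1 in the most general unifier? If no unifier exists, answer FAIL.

h(q(q(c)), q(c), g(3, d))

Decompose h/3: x =?= p,  q(c) =?= v,  1 =?= 1.
Bind x := p; substituting into the one remaining equation that mentions x gives: p =?= u.
Bind v := q(c); substituting into the one remaining equation that mentions v gives: g(h(p, h(q(u), u, g(3, d)), c), g(c, 3)) =?= g(h(q(c), y1, c), g(c, 3)).
Delete trivial equation 1 =?= 1.
Bind p := u; substituting into the remaining equation gives: g(h(u, h(q(u), u, g(3, d)), c), g(c, 3)) =?= g(h(q(c), y1, c), g(c, 3)). Substituting into the earlier binding gives x := u.
Decompose g/2: h(u, h(q(u), u, g(3, d)), c) =?= h(q(c), y1, c),  g(c, 3) =?= g(c, 3).
Decompose h/3: u =?= q(c),  h(q(u), u, g(3, d)) =?= y1,  c =?= c.
Bind u := q(c); substituting into the one remaining equation that mentions u gives: h(q(q(c)), q(c), g(3, d)) =?= y1. Substituting into the earlier bindings gives x := q(c), p := q(c).
Bind y1 := h(q(q(c)), q(c), g(3, d)); no other remaining equation mentions y1.
Delete trivial equation c =?= c.
Delete trivial equation g(c, 3) =?= g(c, 3).
MGU = { x ↦ q(c), v ↦ q(c), p ↦ q(c), u ↦ q(c), y1 ↦ h(q(q(c)), q(c), g(3, d)) }, so y1 ↦ h(q(q(c)), q(c), g(3, d)).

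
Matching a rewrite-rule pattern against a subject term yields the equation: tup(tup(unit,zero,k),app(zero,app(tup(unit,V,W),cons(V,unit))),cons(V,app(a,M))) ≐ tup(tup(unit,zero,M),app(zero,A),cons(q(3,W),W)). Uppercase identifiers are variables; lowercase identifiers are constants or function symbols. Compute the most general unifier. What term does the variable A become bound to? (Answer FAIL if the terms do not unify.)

app(tup(unit,q(3,app(a,k)),app(a,k)),cons(q(3,app(a,k)),unit))

Decompose tup/3: tup(unit,zero,k) ≐ tup(unit,zero,M),  app(zero,app(tup(unit,V,W),cons(V,unit))) ≐ app(zero,A),  cons(V,app(a,M)) ≐ cons(q(3,W),W).
Decompose tup/3: unit ≐ unit,  zero ≐ zero,  k ≐ M.
Delete trivial equation unit ≐ unit.
Delete trivial equation zero ≐ zero.
Bind M := k; substituting into the one remaining equation that mentions M gives: cons(V,app(a,k)) ≐ cons(q(3,W),W).
Decompose app/2: zero ≐ zero,  app(tup(unit,V,W),cons(V,unit)) ≐ A.
Delete trivial equation zero ≐ zero.
Bind A := app(tup(unit,V,W),cons(V,unit)); no other remaining equation mentions A.
Decompose cons/2: V ≐ q(3,W),  app(a,k) ≐ W.
Bind V := q(3,W); no other remaining equation mentions V. Substituting into the earlier binding gives A := app(tup(unit,q(3,W),W),cons(q(3,W),unit)).
Bind W := app(a,k). Substituting into the earlier bindings gives A := app(tup(unit,q(3,app(a,k)),app(a,k)),cons(q(3,app(a,k)),unit)), V := q(3,app(a,k)).
MGU = { M ↦ k, A ↦ app(tup(unit,q(3,app(a,k)),app(a,k)),cons(q(3,app(a,k)),unit)), V ↦ q(3,app(a,k)), W ↦ app(a,k) }, so A ↦ app(tup(unit,q(3,app(a,k)),app(a,k)),cons(q(3,app(a,k)),unit)).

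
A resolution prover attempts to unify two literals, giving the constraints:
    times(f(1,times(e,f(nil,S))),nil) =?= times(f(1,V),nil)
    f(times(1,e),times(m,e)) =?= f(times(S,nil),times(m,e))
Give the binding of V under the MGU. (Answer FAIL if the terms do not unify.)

Decompose times/2: f(1,times(e,f(nil,S))) =?= f(1,V),  nil =?= nil.
Decompose f/2: 1 =?= 1,  times(e,f(nil,S)) =?= V.
Delete trivial equation 1 =?= 1.
Bind V := times(e,f(nil,S)); no other remaining equation mentions V.
Delete trivial equation nil =?= nil.
Decompose f/2: times(1,e) =?= times(S,nil),  times(m,e) =?= times(m,e).
Decompose times/2: 1 =?= S,  e =?= nil.
Bind S := 1; no other remaining equation mentions S. Substituting into the earlier binding gives V := times(e,f(nil,1)).
Clash: constants e and nil differ; no unifier exists.

FAIL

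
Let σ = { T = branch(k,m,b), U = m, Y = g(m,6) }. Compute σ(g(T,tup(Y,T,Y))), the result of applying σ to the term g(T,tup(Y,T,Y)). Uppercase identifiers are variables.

g(branch(k,m,b),tup(g(m,6),branch(k,m,b),g(m,6)))

Replace each occurrence of T with branch(k,m,b).
Replace each occurrence of Y with g(m,6).
Result: g(branch(k,m,b),tup(g(m,6),branch(k,m,b),g(m,6))).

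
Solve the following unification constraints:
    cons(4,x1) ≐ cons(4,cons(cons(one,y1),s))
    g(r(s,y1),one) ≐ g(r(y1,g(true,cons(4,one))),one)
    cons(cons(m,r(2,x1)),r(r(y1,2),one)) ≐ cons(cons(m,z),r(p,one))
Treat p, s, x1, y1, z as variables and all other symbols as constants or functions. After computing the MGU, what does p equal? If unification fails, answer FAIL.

r(g(true,cons(4,one)),2)

Decompose cons/2: 4 ≐ 4,  x1 ≐ cons(cons(one,y1),s).
Delete trivial equation 4 ≐ 4.
Bind x1 := cons(cons(one,y1),s); substituting into the one remaining equation that mentions x1 gives: cons(cons(m,r(2,cons(cons(one,y1),s))),r(r(y1,2),one)) ≐ cons(cons(m,z),r(p,one)).
Decompose g/2: r(s,y1) ≐ r(y1,g(true,cons(4,one))),  one ≐ one.
Decompose r/2: s ≐ y1,  y1 ≐ g(true,cons(4,one)).
Bind s := y1; substituting into the one remaining equation that mentions s gives: cons(cons(m,r(2,cons(cons(one,y1),y1))),r(r(y1,2),one)) ≐ cons(cons(m,z),r(p,one)). Substituting into the earlier binding gives x1 := cons(cons(one,y1),y1).
Bind y1 := g(true,cons(4,one)); substituting into the one remaining equation that mentions y1 gives: cons(cons(m,r(2,cons(cons(one,g(true,cons(4,one))),g(true,cons(4,one))))),r(r(g(true,cons(4,one)),2),one)) ≐ cons(cons(m,z),r(p,one)). Substituting into the earlier bindings gives x1 := cons(cons(one,g(true,cons(4,one))),g(true,cons(4,one))), s := g(true,cons(4,one)).
Delete trivial equation one ≐ one.
Decompose cons/2: cons(m,r(2,cons(cons(one,g(true,cons(4,one))),g(true,cons(4,one))))) ≐ cons(m,z),  r(r(g(true,cons(4,one)),2),one) ≐ r(p,one).
Decompose cons/2: m ≐ m,  r(2,cons(cons(one,g(true,cons(4,one))),g(true,cons(4,one)))) ≐ z.
Delete trivial equation m ≐ m.
Bind z := r(2,cons(cons(one,g(true,cons(4,one))),g(true,cons(4,one)))); no other remaining equation mentions z.
Decompose r/2: r(g(true,cons(4,one)),2) ≐ p,  one ≐ one.
Bind p := r(g(true,cons(4,one)),2); no other remaining equation mentions p.
Delete trivial equation one ≐ one.
MGU = { x1 -> cons(cons(one,g(true,cons(4,one))),g(true,cons(4,one))), s -> g(true,cons(4,one)), y1 -> g(true,cons(4,one)), z -> r(2,cons(cons(one,g(true,cons(4,one))),g(true,cons(4,one)))), p -> r(g(true,cons(4,one)),2) }, so p -> r(g(true,cons(4,one)),2).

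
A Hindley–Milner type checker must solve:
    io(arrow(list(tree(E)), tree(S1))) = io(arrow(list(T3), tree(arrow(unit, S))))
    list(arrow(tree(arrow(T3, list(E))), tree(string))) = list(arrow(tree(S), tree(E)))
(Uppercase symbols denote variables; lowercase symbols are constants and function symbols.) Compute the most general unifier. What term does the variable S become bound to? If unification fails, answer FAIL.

arrow(tree(string), list(string))

Decompose io/1: arrow(list(tree(E)), tree(S1)) = arrow(list(T3), tree(arrow(unit, S))).
Decompose arrow/2: list(tree(E)) = list(T3),  tree(S1) = tree(arrow(unit, S)).
Decompose list/1: tree(E) = T3.
Bind T3 := tree(E); substituting into the one remaining equation that mentions T3 gives: list(arrow(tree(arrow(tree(E), list(E))), tree(string))) = list(arrow(tree(S), tree(E))).
Decompose tree/1: S1 = arrow(unit, S).
Bind S1 := arrow(unit, S); no other remaining equation mentions S1.
Decompose list/1: arrow(tree(arrow(tree(E), list(E))), tree(string)) = arrow(tree(S), tree(E)).
Decompose arrow/2: tree(arrow(tree(E), list(E))) = tree(S),  tree(string) = tree(E).
Decompose tree/1: arrow(tree(E), list(E)) = S.
Bind S := arrow(tree(E), list(E)); no other remaining equation mentions S. Substituting into the earlier binding gives S1 := arrow(unit, arrow(tree(E), list(E))).
Decompose tree/1: string = E.
Bind E := string. Substituting into the earlier bindings gives T3 := tree(string), S1 := arrow(unit, arrow(tree(string), list(string))), S := arrow(tree(string), list(string)).
MGU = { T3 ↦ tree(string), S1 ↦ arrow(unit, arrow(tree(string), list(string))), S ↦ arrow(tree(string), list(string)), E ↦ string }, so S ↦ arrow(tree(string), list(string)).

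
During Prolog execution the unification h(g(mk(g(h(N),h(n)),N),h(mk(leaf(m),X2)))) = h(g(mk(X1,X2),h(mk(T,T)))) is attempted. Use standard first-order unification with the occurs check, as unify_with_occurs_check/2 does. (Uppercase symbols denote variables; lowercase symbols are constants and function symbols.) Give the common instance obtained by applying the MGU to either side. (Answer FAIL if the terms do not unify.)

Decompose h/1: g(mk(g(h(N),h(n)),N),h(mk(leaf(m),X2))) = g(mk(X1,X2),h(mk(T,T))).
Decompose g/2: mk(g(h(N),h(n)),N) = mk(X1,X2),  h(mk(leaf(m),X2)) = h(mk(T,T)).
Decompose mk/2: g(h(N),h(n)) = X1,  N = X2.
Bind X1 := g(h(N),h(n)); no other remaining equation mentions X1.
Bind N := X2; no other remaining equation mentions N. Substituting into the earlier binding gives X1 := g(h(X2),h(n)).
Decompose h/1: mk(leaf(m),X2) = mk(T,T).
Decompose mk/2: leaf(m) = T,  X2 = T.
Bind T := leaf(m); substituting into the remaining equation gives: X2 = leaf(m).
Bind X2 := leaf(m). Substituting into the earlier bindings gives X1 := g(h(leaf(m)),h(n)), N := leaf(m).
Applying the MGU to either side gives h(g(mk(g(h(leaf(m)),h(n)),leaf(m)),h(mk(leaf(m),leaf(m))))).

h(g(mk(g(h(leaf(m)),h(n)),leaf(m)),h(mk(leaf(m),leaf(m)))))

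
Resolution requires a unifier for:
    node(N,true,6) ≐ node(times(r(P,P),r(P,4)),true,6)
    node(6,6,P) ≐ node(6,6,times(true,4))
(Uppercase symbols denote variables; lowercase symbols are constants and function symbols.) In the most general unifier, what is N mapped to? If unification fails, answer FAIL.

times(r(times(true,4),times(true,4)),r(times(true,4),4))

Decompose node/3: N ≐ times(r(P,P),r(P,4)),  true ≐ true,  6 ≐ 6.
Bind N := times(r(P,P),r(P,4)); no other remaining equation mentions N.
Delete trivial equation true ≐ true.
Delete trivial equation 6 ≐ 6.
Decompose node/3: 6 ≐ 6,  6 ≐ 6,  P ≐ times(true,4).
Delete trivial equation 6 ≐ 6.
Delete trivial equation 6 ≐ 6.
Bind P := times(true,4). Substituting into the earlier binding gives N := times(r(times(true,4),times(true,4)),r(times(true,4),4)).
MGU = { N ↦ times(r(times(true,4),times(true,4)),r(times(true,4),4)), P ↦ times(true,4) }, so N ↦ times(r(times(true,4),times(true,4)),r(times(true,4),4)).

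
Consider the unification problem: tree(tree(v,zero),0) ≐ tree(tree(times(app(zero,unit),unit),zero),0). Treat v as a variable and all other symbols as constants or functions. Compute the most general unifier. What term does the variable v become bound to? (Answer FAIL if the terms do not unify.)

Decompose tree/2: tree(v,zero) ≐ tree(times(app(zero,unit),unit),zero),  0 ≐ 0.
Decompose tree/2: v ≐ times(app(zero,unit),unit),  zero ≐ zero.
Bind v := times(app(zero,unit),unit); no other remaining equation mentions v.
Delete trivial equation zero ≐ zero.
Delete trivial equation 0 ≐ 0.
MGU = { v ↦ times(app(zero,unit),unit) }, so v ↦ times(app(zero,unit),unit).

times(app(zero,unit),unit)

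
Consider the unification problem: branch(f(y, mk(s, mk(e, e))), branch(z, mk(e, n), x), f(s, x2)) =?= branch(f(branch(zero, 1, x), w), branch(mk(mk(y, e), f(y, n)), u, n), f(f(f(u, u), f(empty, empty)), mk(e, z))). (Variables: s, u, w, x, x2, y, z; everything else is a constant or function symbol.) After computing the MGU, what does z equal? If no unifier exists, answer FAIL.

mk(mk(branch(zero, 1, n), e), f(branch(zero, 1, n), n))

Decompose branch/3: f(y, mk(s, mk(e, e))) =?= f(branch(zero, 1, x), w),  branch(z, mk(e, n), x) =?= branch(mk(mk(y, e), f(y, n)), u, n),  f(s, x2) =?= f(f(f(u, u), f(empty, empty)), mk(e, z)).
Decompose f/2: y =?= branch(zero, 1, x),  mk(s, mk(e, e)) =?= w.
Bind y := branch(zero, 1, x); substituting into the one remaining equation that mentions y gives: branch(z, mk(e, n), x) =?= branch(mk(mk(branch(zero, 1, x), e), f(branch(zero, 1, x), n)), u, n).
Bind w := mk(s, mk(e, e)); no other remaining equation mentions w.
Decompose branch/3: z =?= mk(mk(branch(zero, 1, x), e), f(branch(zero, 1, x), n)),  mk(e, n) =?= u,  x =?= n.
Bind z := mk(mk(branch(zero, 1, x), e), f(branch(zero, 1, x), n)); substituting into the one remaining equation that mentions z gives: f(s, x2) =?= f(f(f(u, u), f(empty, empty)), mk(e, mk(mk(branch(zero, 1, x), e), f(branch(zero, 1, x), n)))).
Bind u := mk(e, n); substituting into the one remaining equation that mentions u gives: f(s, x2) =?= f(f(f(mk(e, n), mk(e, n)), f(empty, empty)), mk(e, mk(mk(branch(zero, 1, x), e), f(branch(zero, 1, x), n)))).
Bind x := n; substituting into the remaining equation gives: f(s, x2) =?= f(f(f(mk(e, n), mk(e, n)), f(empty, empty)), mk(e, mk(mk(branch(zero, 1, n), e), f(branch(zero, 1, n), n)))). Substituting into the earlier bindings gives y := branch(zero, 1, n), z := mk(mk(branch(zero, 1, n), e), f(branch(zero, 1, n), n)).
Decompose f/2: s =?= f(f(mk(e, n), mk(e, n)), f(empty, empty)),  x2 =?= mk(e, mk(mk(branch(zero, 1, n), e), f(branch(zero, 1, n), n))).
Bind s := f(f(mk(e, n), mk(e, n)), f(empty, empty)); no other remaining equation mentions s. Substituting into the earlier binding gives w := mk(f(f(mk(e, n), mk(e, n)), f(empty, empty)), mk(e, e)).
Bind x2 := mk(e, mk(mk(branch(zero, 1, n), e), f(branch(zero, 1, n), n))).
MGU = { y -> branch(zero, 1, n), w -> mk(f(f(mk(e, n), mk(e, n)), f(empty, empty)), mk(e, e)), z -> mk(mk(branch(zero, 1, n), e), f(branch(zero, 1, n), n)), u -> mk(e, n), x -> n, s -> f(f(mk(e, n), mk(e, n)), f(empty, empty)), x2 -> mk(e, mk(mk(branch(zero, 1, n), e), f(branch(zero, 1, n), n))) }, so z -> mk(mk(branch(zero, 1, n), e), f(branch(zero, 1, n), n)).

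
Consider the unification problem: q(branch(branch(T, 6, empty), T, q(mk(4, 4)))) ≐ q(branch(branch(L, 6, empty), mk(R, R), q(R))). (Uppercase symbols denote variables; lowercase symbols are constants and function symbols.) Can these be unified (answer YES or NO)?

Decompose q/1: branch(branch(T, 6, empty), T, q(mk(4, 4))) ≐ branch(branch(L, 6, empty), mk(R, R), q(R)).
Decompose branch/3: branch(T, 6, empty) ≐ branch(L, 6, empty),  T ≐ mk(R, R),  q(mk(4, 4)) ≐ q(R).
Decompose branch/3: T ≐ L,  6 ≐ 6,  empty ≐ empty.
Bind T := L; substituting into the one remaining equation that mentions T gives: L ≐ mk(R, R).
Delete trivial equation 6 ≐ 6.
Delete trivial equation empty ≐ empty.
Bind L := mk(R, R); no other remaining equation mentions L. Substituting into the earlier binding gives T := mk(R, R).
Decompose q/1: mk(4, 4) ≐ R.
Bind R := mk(4, 4). Substituting into the earlier bindings gives T := mk(mk(4, 4), mk(4, 4)), L := mk(mk(4, 4), mk(4, 4)).
No equations remain and no clash or occurs-check failure arose, so a unifier exists.

YES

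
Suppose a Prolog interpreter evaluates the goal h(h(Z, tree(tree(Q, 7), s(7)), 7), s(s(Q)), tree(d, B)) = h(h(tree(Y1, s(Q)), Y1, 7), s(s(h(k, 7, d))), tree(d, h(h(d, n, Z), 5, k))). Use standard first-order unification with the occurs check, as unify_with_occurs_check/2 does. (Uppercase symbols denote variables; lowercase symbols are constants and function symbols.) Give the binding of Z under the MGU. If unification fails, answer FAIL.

tree(tree(tree(h(k, 7, d), 7), s(7)), s(h(k, 7, d)))

Decompose h/3: h(Z, tree(tree(Q, 7), s(7)), 7) = h(tree(Y1, s(Q)), Y1, 7),  s(s(Q)) = s(s(h(k, 7, d))),  tree(d, B) = tree(d, h(h(d, n, Z), 5, k)).
Decompose h/3: Z = tree(Y1, s(Q)),  tree(tree(Q, 7), s(7)) = Y1,  7 = 7.
Bind Z := tree(Y1, s(Q)); substituting into the one remaining equation that mentions Z gives: tree(d, B) = tree(d, h(h(d, n, tree(Y1, s(Q))), 5, k)).
Bind Y1 := tree(tree(Q, 7), s(7)); substituting into the one remaining equation that mentions Y1 gives: tree(d, B) = tree(d, h(h(d, n, tree(tree(tree(Q, 7), s(7)), s(Q))), 5, k)). Substituting into the earlier binding gives Z := tree(tree(tree(Q, 7), s(7)), s(Q)).
Delete trivial equation 7 = 7.
Decompose s/1: s(Q) = s(h(k, 7, d)).
Decompose s/1: Q = h(k, 7, d).
Bind Q := h(k, 7, d); substituting into the remaining equation gives: tree(d, B) = tree(d, h(h(d, n, tree(tree(tree(h(k, 7, d), 7), s(7)), s(h(k, 7, d)))), 5, k)). Substituting into the earlier bindings gives Z := tree(tree(tree(h(k, 7, d), 7), s(7)), s(h(k, 7, d))), Y1 := tree(tree(h(k, 7, d), 7), s(7)).
Decompose tree/2: d = d,  B = h(h(d, n, tree(tree(tree(h(k, 7, d), 7), s(7)), s(h(k, 7, d)))), 5, k).
Delete trivial equation d = d.
Bind B := h(h(d, n, tree(tree(tree(h(k, 7, d), 7), s(7)), s(h(k, 7, d)))), 5, k).
MGU = { Z = tree(tree(tree(h(k, 7, d), 7), s(7)), s(h(k, 7, d))), Y1 = tree(tree(h(k, 7, d), 7), s(7)), Q = h(k, 7, d), B = h(h(d, n, tree(tree(tree(h(k, 7, d), 7), s(7)), s(h(k, 7, d)))), 5, k) }, so Z = tree(tree(tree(h(k, 7, d), 7), s(7)), s(h(k, 7, d))).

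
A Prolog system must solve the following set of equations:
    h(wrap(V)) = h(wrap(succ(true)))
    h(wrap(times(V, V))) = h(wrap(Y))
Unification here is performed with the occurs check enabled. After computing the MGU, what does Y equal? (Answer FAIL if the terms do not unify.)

Decompose h/1: wrap(V) = wrap(succ(true)).
Decompose wrap/1: V = succ(true).
Bind V := succ(true); substituting into the remaining equation gives: h(wrap(times(succ(true), succ(true)))) = h(wrap(Y)).
Decompose h/1: wrap(times(succ(true), succ(true))) = wrap(Y).
Decompose wrap/1: times(succ(true), succ(true)) = Y.
Bind Y := times(succ(true), succ(true)).
MGU = { V ↦ succ(true), Y ↦ times(succ(true), succ(true)) }, so Y ↦ times(succ(true), succ(true)).

times(succ(true), succ(true))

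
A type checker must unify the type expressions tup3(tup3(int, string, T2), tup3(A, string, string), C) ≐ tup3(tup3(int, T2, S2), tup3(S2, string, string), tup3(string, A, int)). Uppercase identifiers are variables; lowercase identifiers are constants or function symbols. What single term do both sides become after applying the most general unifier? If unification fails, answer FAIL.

tup3(tup3(int, string, string), tup3(string, string, string), tup3(string, string, int))

Decompose tup3/3: tup3(int, string, T2) ≐ tup3(int, T2, S2),  tup3(A, string, string) ≐ tup3(S2, string, string),  C ≐ tup3(string, A, int).
Decompose tup3/3: int ≐ int,  string ≐ T2,  T2 ≐ S2.
Delete trivial equation int ≐ int.
Bind T2 := string; substituting into the one remaining equation that mentions T2 gives: string ≐ S2.
Bind S2 := string; substituting into the one remaining equation that mentions S2 gives: tup3(A, string, string) ≐ tup3(string, string, string).
Decompose tup3/3: A ≐ string,  string ≐ string,  string ≐ string.
Bind A := string; substituting into the one remaining equation that mentions A gives: C ≐ tup3(string, string, int).
Delete trivial equation string ≐ string.
Delete trivial equation string ≐ string.
Bind C := tup3(string, string, int).
Applying the MGU to either side gives tup3(tup3(int, string, string), tup3(string, string, string), tup3(string, string, int)).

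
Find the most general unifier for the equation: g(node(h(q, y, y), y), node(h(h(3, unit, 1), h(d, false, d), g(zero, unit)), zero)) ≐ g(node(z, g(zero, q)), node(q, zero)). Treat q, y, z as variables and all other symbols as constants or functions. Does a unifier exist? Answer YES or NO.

YES

Decompose g/2: node(h(q, y, y), y) ≐ node(z, g(zero, q)),  node(h(h(3, unit, 1), h(d, false, d), g(zero, unit)), zero) ≐ node(q, zero).
Decompose node/2: h(q, y, y) ≐ z,  y ≐ g(zero, q).
Bind z := h(q, y, y); no other remaining equation mentions z.
Bind y := g(zero, q); no other remaining equation mentions y. Substituting into the earlier binding gives z := h(q, g(zero, q), g(zero, q)).
Decompose node/2: h(h(3, unit, 1), h(d, false, d), g(zero, unit)) ≐ q,  zero ≐ zero.
Bind q := h(h(3, unit, 1), h(d, false, d), g(zero, unit)); no other remaining equation mentions q. Substituting into the earlier bindings gives z := h(h(h(3, unit, 1), h(d, false, d), g(zero, unit)), g(zero, h(h(3, unit, 1), h(d, false, d), g(zero, unit))), g(zero, h(h(3, unit, 1), h(d, false, d), g(zero, unit)))), y := g(zero, h(h(3, unit, 1), h(d, false, d), g(zero, unit))).
Delete trivial equation zero ≐ zero.
No equations remain and no clash or occurs-check failure arose, so a unifier exists.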